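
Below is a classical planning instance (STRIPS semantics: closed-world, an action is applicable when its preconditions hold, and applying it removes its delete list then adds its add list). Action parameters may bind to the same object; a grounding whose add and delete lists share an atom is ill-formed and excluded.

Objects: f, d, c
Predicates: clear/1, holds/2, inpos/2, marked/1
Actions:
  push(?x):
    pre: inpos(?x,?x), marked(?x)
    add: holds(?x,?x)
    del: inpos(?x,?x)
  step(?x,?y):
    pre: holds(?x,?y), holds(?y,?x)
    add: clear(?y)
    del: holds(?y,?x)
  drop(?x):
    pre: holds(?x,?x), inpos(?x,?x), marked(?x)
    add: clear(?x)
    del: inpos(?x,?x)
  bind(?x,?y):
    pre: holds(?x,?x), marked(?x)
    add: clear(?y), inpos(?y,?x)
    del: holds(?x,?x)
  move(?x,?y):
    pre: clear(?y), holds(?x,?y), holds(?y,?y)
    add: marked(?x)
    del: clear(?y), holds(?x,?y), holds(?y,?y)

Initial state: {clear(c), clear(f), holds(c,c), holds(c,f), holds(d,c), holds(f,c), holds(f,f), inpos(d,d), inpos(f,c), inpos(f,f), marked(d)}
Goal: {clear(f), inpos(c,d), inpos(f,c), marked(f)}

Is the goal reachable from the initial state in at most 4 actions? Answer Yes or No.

1. push(d)  →  {clear(c), clear(f), holds(c,c), holds(c,f), holds(d,c), holds(d,d), holds(f,c), holds(f,f), inpos(f,c), inpos(f,f), marked(d)}
2. bind(d,c)  →  {clear(c), clear(f), holds(c,c), holds(c,f), holds(d,c), holds(f,c), holds(f,f), inpos(c,d), inpos(f,c), inpos(f,f), marked(d)}
3. move(f,c)  →  {clear(f), holds(c,f), holds(d,c), holds(f,f), inpos(c,d), inpos(f,c), inpos(f,f), marked(d), marked(f)}
optimal plan length = 3; 3 ≤ 4

Yes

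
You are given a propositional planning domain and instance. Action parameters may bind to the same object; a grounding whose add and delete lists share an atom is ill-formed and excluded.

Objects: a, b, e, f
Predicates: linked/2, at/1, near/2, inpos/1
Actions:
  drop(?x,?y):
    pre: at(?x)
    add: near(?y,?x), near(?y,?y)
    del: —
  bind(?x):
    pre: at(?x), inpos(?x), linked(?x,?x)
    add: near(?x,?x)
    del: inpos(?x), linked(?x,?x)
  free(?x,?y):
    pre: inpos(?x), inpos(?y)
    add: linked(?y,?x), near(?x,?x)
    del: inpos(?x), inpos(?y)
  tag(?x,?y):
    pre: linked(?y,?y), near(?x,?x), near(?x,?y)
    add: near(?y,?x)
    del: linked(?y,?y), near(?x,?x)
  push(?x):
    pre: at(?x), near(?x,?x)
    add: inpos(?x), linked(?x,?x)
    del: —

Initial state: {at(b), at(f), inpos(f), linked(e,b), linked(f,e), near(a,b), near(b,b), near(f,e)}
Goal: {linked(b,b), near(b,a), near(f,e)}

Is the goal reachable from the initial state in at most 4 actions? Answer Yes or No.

1. drop(b,a)  →  {at(b), at(f), inpos(f), linked(e,b), linked(f,e), near(a,a), near(a,b), near(b,b), near(f,e)}
2. push(b)  →  {at(b), at(f), inpos(b), inpos(f), linked(b,b), linked(e,b), linked(f,e), near(a,a), near(a,b), near(b,b), near(f,e)}
3. tag(a,b)  →  {at(b), at(f), inpos(b), inpos(f), linked(e,b), linked(f,e), near(a,b), near(b,a), near(b,b), near(f,e)}
4. free(b,b)  →  {at(b), at(f), inpos(f), linked(b,b), linked(e,b), linked(f,e), near(a,b), near(b,a), near(b,b), near(f,e)}
optimal plan length = 4; 4 ≤ 4

Yes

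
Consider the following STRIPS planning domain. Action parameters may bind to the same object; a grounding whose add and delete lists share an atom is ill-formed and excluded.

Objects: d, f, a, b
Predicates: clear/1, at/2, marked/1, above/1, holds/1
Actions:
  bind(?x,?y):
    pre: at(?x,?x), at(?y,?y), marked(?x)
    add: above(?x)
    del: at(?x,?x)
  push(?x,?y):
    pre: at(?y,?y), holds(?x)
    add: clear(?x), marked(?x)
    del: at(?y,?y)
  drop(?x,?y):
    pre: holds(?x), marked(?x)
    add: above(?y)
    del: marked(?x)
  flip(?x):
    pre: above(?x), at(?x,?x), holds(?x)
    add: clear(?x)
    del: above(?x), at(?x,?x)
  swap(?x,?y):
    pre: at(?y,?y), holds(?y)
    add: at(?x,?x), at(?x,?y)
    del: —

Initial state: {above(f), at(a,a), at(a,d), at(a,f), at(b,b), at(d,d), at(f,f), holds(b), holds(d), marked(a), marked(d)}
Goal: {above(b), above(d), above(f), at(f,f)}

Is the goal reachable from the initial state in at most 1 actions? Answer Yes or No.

No

1. bind(d,d)  →  {above(d), above(f), at(a,a), at(a,d), at(a,f), at(b,b), at(f,f), holds(b), holds(d), marked(a), marked(d)}
2. drop(d,b)  →  {above(b), above(d), above(f), at(a,a), at(a,d), at(a,f), at(b,b), at(f,f), holds(b), holds(d), marked(a)}
optimal plan length = 2; 2 > 1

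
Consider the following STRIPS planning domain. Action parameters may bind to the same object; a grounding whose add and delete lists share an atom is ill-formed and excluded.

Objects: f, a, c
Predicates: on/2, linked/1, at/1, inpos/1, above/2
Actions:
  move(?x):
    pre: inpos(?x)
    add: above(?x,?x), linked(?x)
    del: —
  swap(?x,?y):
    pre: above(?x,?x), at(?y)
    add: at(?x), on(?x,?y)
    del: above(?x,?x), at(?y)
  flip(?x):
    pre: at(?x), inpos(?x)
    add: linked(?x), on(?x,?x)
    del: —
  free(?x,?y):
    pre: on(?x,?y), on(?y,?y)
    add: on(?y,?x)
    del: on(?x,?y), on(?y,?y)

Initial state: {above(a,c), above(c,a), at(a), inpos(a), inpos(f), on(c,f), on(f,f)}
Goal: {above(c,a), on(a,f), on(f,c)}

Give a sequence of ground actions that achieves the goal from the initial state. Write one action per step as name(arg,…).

1. move(f)  →  {above(a,c), above(c,a), above(f,f), at(a), inpos(a), inpos(f), linked(f), on(c,f), on(f,f)}
2. move(a)  →  {above(a,a), above(a,c), above(c,a), above(f,f), at(a), inpos(a), inpos(f), linked(a), linked(f), on(c,f), on(f,f)}
3. swap(f,a)  →  {above(a,a), above(a,c), above(c,a), at(f), inpos(a), inpos(f), linked(a), linked(f), on(c,f), on(f,a), on(f,f)}
4. swap(a,f)  →  {above(a,c), above(c,a), at(a), inpos(a), inpos(f), linked(a), linked(f), on(a,f), on(c,f), on(f,a), on(f,f)}
5. free(c,f)  →  {above(a,c), above(c,a), at(a), inpos(a), inpos(f), linked(a), linked(f), on(a,f), on(f,a), on(f,c)}

move(f); move(a); swap(f,a); swap(a,f); free(c,f)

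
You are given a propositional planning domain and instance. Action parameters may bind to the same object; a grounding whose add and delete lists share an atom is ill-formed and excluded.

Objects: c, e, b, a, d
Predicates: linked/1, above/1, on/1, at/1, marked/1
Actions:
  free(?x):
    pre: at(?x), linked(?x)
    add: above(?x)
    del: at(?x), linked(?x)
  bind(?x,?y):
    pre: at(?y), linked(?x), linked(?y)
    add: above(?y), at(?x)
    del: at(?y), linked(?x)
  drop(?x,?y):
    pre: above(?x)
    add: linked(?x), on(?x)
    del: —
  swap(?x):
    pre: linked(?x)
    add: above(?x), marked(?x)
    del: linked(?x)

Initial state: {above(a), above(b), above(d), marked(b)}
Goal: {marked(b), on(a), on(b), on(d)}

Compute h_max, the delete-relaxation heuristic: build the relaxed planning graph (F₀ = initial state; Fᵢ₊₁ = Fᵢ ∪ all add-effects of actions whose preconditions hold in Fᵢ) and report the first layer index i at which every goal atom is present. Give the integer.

1

F0 = init (4 atoms)
F1 = F0 ∪ {linked(a), linked(b), linked(d), on(a), on(b), on(d)}  (10 atoms)
goal ⊆ F1  ⇒  h_max = 1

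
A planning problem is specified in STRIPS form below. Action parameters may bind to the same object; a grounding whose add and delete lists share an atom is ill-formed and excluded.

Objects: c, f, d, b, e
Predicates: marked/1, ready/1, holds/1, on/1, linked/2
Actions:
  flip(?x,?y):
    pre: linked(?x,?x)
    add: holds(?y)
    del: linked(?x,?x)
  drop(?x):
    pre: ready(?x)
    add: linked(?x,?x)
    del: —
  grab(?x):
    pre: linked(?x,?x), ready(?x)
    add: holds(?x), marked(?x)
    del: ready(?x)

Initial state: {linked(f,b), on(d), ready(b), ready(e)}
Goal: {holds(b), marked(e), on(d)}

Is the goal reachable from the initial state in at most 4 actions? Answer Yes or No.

1. drop(e)  →  {linked(e,e), linked(f,b), on(d), ready(b), ready(e)}
2. grab(e)  →  {holds(e), linked(e,e), linked(f,b), marked(e), on(d), ready(b)}
3. flip(e,b)  →  {holds(b), holds(e), linked(f,b), marked(e), on(d), ready(b)}
optimal plan length = 3; 3 ≤ 4

Yes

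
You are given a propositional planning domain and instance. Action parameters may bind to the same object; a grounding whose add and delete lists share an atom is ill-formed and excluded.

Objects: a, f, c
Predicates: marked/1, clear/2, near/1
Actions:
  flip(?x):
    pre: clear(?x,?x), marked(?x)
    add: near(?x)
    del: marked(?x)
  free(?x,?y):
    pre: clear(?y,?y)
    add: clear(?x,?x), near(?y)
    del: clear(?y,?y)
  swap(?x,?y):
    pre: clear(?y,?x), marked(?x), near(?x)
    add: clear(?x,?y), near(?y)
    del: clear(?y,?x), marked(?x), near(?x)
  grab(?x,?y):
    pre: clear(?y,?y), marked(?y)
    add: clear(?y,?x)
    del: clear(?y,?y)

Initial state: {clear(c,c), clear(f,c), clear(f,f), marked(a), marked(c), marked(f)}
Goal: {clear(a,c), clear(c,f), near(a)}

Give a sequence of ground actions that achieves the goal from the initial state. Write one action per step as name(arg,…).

1. free(a,f)  →  {clear(a,a), clear(c,c), clear(f,c), marked(a), marked(c), marked(f), near(f)}
2. free(f,a)  →  {clear(c,c), clear(f,c), clear(f,f), marked(a), marked(c), marked(f), near(a), near(f)}
3. free(a,f)  →  {clear(a,a), clear(c,c), clear(f,c), marked(a), marked(c), marked(f), near(a), near(f)}
4. grab(f,c)  →  {clear(a,a), clear(c,f), clear(f,c), marked(a), marked(c), marked(f), near(a), near(f)}
5. grab(c,a)  →  {clear(a,c), clear(c,f), clear(f,c), marked(a), marked(c), marked(f), near(a), near(f)}

free(a,f); free(f,a); free(a,f); grab(f,c); grab(c,a)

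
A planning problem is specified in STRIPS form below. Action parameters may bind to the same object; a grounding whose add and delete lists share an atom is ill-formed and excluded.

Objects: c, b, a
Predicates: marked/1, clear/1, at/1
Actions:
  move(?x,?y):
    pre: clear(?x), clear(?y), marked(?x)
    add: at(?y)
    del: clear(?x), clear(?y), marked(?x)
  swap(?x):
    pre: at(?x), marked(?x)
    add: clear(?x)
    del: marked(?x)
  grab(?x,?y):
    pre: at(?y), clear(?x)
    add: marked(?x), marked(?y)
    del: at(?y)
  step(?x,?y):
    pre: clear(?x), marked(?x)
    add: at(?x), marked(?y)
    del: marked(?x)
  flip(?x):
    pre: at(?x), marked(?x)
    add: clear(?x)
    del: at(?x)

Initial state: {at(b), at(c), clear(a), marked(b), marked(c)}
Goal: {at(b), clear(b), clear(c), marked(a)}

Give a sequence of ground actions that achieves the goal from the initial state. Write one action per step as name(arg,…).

swap(c); swap(b); grab(a,c)

1. swap(c)  →  {at(b), at(c), clear(a), clear(c), marked(b)}
2. swap(b)  →  {at(b), at(c), clear(a), clear(b), clear(c)}
3. grab(a,c)  →  {at(b), clear(a), clear(b), clear(c), marked(a), marked(c)}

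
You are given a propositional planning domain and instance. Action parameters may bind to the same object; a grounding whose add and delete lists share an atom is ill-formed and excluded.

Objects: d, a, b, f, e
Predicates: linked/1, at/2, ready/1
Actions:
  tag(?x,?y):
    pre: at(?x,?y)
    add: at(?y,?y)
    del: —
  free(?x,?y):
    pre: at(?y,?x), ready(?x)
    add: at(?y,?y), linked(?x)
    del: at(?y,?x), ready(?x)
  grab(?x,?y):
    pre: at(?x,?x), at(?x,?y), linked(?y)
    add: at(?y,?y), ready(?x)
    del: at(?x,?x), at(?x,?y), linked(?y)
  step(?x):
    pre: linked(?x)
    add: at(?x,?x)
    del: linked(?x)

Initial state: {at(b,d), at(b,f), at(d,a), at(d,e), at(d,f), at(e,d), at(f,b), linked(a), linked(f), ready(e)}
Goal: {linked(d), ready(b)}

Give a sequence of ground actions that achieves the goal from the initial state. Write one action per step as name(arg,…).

1. tag(b,d)  →  {at(b,d), at(b,f), at(d,a), at(d,d), at(d,e), at(d,f), at(e,d), at(f,b), linked(a), linked(f), ready(e)}
2. grab(d,a)  →  {at(a,a), at(b,d), at(b,f), at(d,e), at(d,f), at(e,d), at(f,b), linked(f), ready(d), ready(e)}
3. free(d,b)  →  {at(a,a), at(b,b), at(b,f), at(d,e), at(d,f), at(e,d), at(f,b), linked(d), linked(f), ready(e)}
4. grab(b,f)  →  {at(a,a), at(d,e), at(d,f), at(e,d), at(f,b), at(f,f), linked(d), ready(b), ready(e)}

tag(b,d); grab(d,a); free(d,b); grab(b,f)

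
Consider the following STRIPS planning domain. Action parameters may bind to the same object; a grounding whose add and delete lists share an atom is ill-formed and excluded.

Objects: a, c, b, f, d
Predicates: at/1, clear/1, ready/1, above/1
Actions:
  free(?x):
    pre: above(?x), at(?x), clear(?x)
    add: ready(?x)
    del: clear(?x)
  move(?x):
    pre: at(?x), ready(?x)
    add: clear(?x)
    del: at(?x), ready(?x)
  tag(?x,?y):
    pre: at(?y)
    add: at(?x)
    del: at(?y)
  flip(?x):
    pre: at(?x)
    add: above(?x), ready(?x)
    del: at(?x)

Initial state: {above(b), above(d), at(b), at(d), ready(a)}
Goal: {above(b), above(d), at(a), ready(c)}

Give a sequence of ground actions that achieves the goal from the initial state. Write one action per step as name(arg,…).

tag(a,b); tag(c,d); flip(c)

1. tag(a,b)  →  {above(b), above(d), at(a), at(d), ready(a)}
2. tag(c,d)  →  {above(b), above(d), at(a), at(c), ready(a)}
3. flip(c)  →  {above(b), above(c), above(d), at(a), ready(a), ready(c)}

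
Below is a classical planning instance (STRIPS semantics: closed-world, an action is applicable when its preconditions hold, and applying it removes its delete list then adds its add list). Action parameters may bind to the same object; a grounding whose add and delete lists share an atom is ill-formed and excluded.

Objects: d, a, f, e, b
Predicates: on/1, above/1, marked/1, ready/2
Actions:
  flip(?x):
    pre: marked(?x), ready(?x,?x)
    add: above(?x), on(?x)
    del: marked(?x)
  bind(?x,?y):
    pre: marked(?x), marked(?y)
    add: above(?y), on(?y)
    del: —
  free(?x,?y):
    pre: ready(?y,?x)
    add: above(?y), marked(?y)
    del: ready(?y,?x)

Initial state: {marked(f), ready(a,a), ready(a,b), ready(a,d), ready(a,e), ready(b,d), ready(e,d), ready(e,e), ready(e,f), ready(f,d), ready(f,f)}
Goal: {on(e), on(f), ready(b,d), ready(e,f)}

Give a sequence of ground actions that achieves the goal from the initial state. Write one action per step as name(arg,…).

1. flip(f)  →  {above(f), on(f), ready(a,a), ready(a,b), ready(a,d), ready(a,e), ready(b,d), ready(e,d), ready(e,e), ready(e,f), ready(f,d), ready(f,f)}
2. free(d,e)  →  {above(e), above(f), marked(e), on(f), ready(a,a), ready(a,b), ready(a,d), ready(a,e), ready(b,d), ready(e,e), ready(e,f), ready(f,d), ready(f,f)}
3. flip(e)  →  {above(e), above(f), on(e), on(f), ready(a,a), ready(a,b), ready(a,d), ready(a,e), ready(b,d), ready(e,e), ready(e,f), ready(f,d), ready(f,f)}

flip(f); free(d,e); flip(e)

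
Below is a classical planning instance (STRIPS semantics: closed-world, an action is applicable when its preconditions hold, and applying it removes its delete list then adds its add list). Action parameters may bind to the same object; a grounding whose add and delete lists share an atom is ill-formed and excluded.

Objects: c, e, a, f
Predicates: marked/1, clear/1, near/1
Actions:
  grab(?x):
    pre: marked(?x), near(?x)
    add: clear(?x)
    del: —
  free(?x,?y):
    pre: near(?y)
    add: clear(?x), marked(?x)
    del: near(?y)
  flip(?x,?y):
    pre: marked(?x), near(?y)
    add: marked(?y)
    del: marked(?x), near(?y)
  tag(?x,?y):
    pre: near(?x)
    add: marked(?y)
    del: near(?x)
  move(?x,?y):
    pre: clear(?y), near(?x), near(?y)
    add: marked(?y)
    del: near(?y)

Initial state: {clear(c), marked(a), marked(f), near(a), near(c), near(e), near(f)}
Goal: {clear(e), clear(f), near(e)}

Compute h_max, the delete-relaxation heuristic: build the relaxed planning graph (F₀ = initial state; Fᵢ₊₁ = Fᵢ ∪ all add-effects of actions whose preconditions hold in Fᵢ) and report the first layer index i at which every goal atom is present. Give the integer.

1

F0 = init (7 atoms)
F1 = F0 ∪ {clear(a), clear(e), clear(f), marked(c), marked(e)}  (12 atoms)
goal ⊆ F1  ⇒  h_max = 1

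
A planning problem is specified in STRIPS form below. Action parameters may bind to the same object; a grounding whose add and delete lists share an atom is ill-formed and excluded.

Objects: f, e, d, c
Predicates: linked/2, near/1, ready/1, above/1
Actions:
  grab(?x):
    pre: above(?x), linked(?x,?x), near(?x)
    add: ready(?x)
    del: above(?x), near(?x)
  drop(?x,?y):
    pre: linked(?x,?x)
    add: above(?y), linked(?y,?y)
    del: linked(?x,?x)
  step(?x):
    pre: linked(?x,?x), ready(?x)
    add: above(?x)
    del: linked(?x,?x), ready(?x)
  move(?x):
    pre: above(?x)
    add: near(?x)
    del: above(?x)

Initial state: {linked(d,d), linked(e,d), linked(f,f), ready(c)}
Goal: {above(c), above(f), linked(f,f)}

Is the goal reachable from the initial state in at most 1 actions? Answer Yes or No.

1. drop(f,c)  →  {above(c), linked(c,c), linked(d,d), linked(e,d), ready(c)}
2. drop(d,f)  →  {above(c), above(f), linked(c,c), linked(e,d), linked(f,f), ready(c)}
optimal plan length = 2; 2 > 1

No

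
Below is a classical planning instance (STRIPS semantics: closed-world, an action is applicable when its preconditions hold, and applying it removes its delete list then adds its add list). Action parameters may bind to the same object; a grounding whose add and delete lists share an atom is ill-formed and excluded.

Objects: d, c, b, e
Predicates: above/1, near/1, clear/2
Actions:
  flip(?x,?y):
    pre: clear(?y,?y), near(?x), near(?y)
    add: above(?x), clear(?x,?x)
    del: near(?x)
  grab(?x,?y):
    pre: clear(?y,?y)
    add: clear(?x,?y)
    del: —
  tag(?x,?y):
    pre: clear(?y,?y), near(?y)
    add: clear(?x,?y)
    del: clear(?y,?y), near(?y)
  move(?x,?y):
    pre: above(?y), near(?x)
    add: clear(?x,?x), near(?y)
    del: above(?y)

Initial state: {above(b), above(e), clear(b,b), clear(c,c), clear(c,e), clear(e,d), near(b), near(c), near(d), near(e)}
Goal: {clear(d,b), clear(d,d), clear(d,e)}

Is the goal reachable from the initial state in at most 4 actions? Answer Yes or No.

Yes

1. flip(d,c)  →  {above(b), above(d), above(e), clear(b,b), clear(c,c), clear(c,e), clear(d,d), clear(e,d), near(b), near(c), near(e)}
2. flip(e,c)  →  {above(b), above(d), above(e), clear(b,b), clear(c,c), clear(c,e), clear(d,d), clear(e,d), clear(e,e), near(b), near(c)}
3. grab(d,b)  →  {above(b), above(d), above(e), clear(b,b), clear(c,c), clear(c,e), clear(d,b), clear(d,d), clear(e,d), clear(e,e), near(b), near(c)}
4. grab(d,e)  →  {above(b), above(d), above(e), clear(b,b), clear(c,c), clear(c,e), clear(d,b), clear(d,d), clear(d,e), clear(e,d), clear(e,e), near(b), near(c)}
optimal plan length = 4; 4 ≤ 4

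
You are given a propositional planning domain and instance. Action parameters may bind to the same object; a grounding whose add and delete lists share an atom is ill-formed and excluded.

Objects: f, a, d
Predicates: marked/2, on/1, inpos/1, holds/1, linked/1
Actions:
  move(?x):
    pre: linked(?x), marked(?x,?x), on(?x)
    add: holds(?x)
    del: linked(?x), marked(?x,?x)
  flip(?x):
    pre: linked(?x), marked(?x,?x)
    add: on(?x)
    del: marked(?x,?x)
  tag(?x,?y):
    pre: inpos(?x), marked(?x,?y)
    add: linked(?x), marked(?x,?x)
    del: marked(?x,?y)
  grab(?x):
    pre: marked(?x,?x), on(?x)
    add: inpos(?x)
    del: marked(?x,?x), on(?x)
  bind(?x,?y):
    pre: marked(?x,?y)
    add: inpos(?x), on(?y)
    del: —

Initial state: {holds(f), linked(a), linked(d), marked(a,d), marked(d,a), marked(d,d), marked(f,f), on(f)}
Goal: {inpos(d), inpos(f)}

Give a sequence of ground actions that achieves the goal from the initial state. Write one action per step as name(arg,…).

1. grab(f)  →  {holds(f), inpos(f), linked(a), linked(d), marked(a,d), marked(d,a), marked(d,d)}
2. bind(d,a)  →  {holds(f), inpos(d), inpos(f), linked(a), linked(d), marked(a,d), marked(d,a), marked(d,d), on(a)}

grab(f); bind(d,a)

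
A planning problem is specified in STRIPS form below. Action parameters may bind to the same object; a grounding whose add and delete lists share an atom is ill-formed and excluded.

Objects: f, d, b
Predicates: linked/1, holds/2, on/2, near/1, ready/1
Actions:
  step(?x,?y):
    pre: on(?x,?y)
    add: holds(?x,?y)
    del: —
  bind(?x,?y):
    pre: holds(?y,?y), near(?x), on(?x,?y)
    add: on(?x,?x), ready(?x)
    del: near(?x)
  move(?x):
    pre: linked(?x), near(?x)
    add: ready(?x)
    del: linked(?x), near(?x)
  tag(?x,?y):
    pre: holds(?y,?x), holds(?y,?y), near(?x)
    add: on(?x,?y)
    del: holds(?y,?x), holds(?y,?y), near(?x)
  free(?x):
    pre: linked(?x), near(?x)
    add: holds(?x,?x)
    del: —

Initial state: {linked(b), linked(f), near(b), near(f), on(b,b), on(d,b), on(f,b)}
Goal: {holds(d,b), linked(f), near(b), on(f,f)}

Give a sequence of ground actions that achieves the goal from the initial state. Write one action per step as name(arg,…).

1. step(d,b)  →  {holds(d,b), linked(b), linked(f), near(b), near(f), on(b,b), on(d,b), on(f,b)}
2. step(b,b)  →  {holds(b,b), holds(d,b), linked(b), linked(f), near(b), near(f), on(b,b), on(d,b), on(f,b)}
3. bind(f,b)  →  {holds(b,b), holds(d,b), linked(b), linked(f), near(b), on(b,b), on(d,b), on(f,b), on(f,f), ready(f)}

step(d,b); step(b,b); bind(f,b)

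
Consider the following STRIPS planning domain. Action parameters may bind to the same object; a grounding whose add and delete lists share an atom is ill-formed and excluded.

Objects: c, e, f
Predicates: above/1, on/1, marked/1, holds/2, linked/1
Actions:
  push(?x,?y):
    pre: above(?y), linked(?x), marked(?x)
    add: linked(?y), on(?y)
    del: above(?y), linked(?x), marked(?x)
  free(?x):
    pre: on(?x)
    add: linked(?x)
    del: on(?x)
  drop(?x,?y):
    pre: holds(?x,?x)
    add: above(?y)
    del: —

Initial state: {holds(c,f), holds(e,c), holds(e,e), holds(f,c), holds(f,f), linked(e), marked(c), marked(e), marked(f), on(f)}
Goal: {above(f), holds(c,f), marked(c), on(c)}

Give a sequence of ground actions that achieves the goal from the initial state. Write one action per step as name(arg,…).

drop(e,c); push(e,c); drop(e,f)

1. drop(e,c)  →  {above(c), holds(c,f), holds(e,c), holds(e,e), holds(f,c), holds(f,f), linked(e), marked(c), marked(e), marked(f), on(f)}
2. push(e,c)  →  {holds(c,f), holds(e,c), holds(e,e), holds(f,c), holds(f,f), linked(c), marked(c), marked(f), on(c), on(f)}
3. drop(e,f)  →  {above(f), holds(c,f), holds(e,c), holds(e,e), holds(f,c), holds(f,f), linked(c), marked(c), marked(f), on(c), on(f)}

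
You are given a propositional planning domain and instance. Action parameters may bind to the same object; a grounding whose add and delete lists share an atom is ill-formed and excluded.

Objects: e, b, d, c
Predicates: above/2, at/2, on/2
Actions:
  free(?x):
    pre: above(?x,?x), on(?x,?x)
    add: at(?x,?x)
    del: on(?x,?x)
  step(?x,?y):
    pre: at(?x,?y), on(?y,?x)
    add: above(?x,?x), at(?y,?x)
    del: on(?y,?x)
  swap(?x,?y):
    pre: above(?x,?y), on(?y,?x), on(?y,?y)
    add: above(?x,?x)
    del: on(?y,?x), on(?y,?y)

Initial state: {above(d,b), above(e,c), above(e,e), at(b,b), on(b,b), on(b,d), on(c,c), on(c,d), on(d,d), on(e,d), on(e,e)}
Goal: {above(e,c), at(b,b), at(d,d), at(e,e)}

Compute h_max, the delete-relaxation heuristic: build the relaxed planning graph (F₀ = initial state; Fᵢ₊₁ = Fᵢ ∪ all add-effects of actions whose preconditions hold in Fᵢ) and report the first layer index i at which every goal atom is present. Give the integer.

F0 = init (11 atoms)
F1 = F0 ∪ {above(b,b), above(d,d), at(e,e)}  (14 atoms)
F2 = F1 ∪ {at(d,d)}  (15 atoms)
goal ⊆ F2  ⇒  h_max = 2

2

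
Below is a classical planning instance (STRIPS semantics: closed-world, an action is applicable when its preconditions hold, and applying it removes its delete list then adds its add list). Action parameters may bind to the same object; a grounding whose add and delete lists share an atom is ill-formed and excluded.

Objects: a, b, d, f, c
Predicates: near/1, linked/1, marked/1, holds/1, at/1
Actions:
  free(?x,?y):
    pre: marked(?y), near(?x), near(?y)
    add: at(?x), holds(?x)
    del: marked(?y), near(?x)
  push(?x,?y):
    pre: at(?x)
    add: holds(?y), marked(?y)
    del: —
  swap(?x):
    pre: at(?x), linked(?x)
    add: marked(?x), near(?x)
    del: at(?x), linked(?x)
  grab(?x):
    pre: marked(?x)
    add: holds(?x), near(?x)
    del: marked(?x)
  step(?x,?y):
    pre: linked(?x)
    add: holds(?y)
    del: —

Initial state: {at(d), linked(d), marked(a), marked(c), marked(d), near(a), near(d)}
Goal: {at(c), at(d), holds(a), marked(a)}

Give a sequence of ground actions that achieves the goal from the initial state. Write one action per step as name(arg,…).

1. push(d,a)  →  {at(d), holds(a), linked(d), marked(a), marked(c), marked(d), near(a), near(d)}
2. grab(c)  →  {at(d), holds(a), holds(c), linked(d), marked(a), marked(d), near(a), near(c), near(d)}
3. free(c,d)  →  {at(c), at(d), holds(a), holds(c), linked(d), marked(a), near(a), near(d)}

push(d,a); grab(c); free(c,d)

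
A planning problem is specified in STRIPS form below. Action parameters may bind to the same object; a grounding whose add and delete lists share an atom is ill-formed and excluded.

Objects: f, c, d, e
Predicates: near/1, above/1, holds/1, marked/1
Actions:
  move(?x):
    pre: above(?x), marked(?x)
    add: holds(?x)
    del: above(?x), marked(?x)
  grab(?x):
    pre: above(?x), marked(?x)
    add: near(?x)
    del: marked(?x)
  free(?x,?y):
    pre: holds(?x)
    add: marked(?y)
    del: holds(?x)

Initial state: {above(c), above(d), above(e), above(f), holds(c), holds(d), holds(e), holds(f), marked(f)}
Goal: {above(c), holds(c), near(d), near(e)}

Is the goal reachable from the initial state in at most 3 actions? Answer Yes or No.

No

1. free(f,d)  →  {above(c), above(d), above(e), above(f), holds(c), holds(d), holds(e), marked(d), marked(f)}
2. grab(d)  →  {above(c), above(d), above(e), above(f), holds(c), holds(d), holds(e), marked(f), near(d)}
3. free(d,e)  →  {above(c), above(d), above(e), above(f), holds(c), holds(e), marked(e), marked(f), near(d)}
4. grab(e)  →  {above(c), above(d), above(e), above(f), holds(c), holds(e), marked(f), near(d), near(e)}
optimal plan length = 4; 4 > 3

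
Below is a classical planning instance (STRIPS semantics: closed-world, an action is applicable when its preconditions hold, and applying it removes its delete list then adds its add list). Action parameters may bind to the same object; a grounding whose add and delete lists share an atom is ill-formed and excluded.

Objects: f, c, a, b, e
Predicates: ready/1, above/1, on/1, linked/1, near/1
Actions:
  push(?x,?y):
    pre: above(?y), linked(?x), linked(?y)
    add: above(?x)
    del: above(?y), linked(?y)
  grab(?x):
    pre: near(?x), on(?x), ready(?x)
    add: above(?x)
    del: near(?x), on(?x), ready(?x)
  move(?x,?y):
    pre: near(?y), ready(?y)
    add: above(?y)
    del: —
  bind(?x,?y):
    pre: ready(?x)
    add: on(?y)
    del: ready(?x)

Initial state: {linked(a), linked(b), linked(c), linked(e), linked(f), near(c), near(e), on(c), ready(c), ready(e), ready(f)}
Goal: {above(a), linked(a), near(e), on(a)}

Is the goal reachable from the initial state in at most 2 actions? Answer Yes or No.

No

1. grab(c)  →  {above(c), linked(a), linked(b), linked(c), linked(e), linked(f), near(e), ready(e), ready(f)}
2. push(a,c)  →  {above(a), linked(a), linked(b), linked(e), linked(f), near(e), ready(e), ready(f)}
3. bind(f,a)  →  {above(a), linked(a), linked(b), linked(e), linked(f), near(e), on(a), ready(e)}
optimal plan length = 3; 3 > 2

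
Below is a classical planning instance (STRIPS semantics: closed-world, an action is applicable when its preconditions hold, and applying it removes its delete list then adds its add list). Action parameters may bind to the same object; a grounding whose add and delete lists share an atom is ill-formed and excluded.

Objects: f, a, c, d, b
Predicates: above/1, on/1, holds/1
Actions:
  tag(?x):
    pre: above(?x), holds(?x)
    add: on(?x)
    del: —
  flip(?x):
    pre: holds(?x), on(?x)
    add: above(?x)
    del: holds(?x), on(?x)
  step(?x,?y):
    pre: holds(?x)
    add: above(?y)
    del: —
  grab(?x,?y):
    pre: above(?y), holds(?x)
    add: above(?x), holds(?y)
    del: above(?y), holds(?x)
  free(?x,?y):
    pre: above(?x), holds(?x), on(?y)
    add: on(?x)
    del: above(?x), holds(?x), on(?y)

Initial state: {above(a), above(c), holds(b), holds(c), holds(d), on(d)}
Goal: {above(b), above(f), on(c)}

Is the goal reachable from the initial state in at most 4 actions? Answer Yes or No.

Yes

1. tag(c)  →  {above(a), above(c), holds(b), holds(c), holds(d), on(c), on(d)}
2. step(c,f)  →  {above(a), above(c), above(f), holds(b), holds(c), holds(d), on(c), on(d)}
3. step(c,b)  →  {above(a), above(b), above(c), above(f), holds(b), holds(c), holds(d), on(c), on(d)}
optimal plan length = 3; 3 ≤ 4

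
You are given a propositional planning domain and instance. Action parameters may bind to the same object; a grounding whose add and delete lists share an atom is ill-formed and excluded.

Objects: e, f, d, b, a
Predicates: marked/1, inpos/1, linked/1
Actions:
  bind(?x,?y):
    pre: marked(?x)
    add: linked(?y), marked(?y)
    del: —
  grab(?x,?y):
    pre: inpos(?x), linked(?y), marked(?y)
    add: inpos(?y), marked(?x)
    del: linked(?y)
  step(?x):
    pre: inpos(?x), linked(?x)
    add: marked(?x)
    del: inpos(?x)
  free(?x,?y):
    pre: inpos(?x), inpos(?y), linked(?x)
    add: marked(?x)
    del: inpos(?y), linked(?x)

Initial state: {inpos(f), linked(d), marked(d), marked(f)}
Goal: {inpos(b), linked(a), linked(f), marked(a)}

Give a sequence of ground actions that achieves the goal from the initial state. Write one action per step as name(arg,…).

1. bind(f,f)  →  {inpos(f), linked(d), linked(f), marked(d), marked(f)}
2. bind(f,b)  →  {inpos(f), linked(b), linked(d), linked(f), marked(b), marked(d), marked(f)}
3. bind(f,a)  →  {inpos(f), linked(a), linked(b), linked(d), linked(f), marked(a), marked(b), marked(d), marked(f)}
4. grab(f,b)  →  {inpos(b), inpos(f), linked(a), linked(d), linked(f), marked(a), marked(b), marked(d), marked(f)}

bind(f,f); bind(f,b); bind(f,a); grab(f,b)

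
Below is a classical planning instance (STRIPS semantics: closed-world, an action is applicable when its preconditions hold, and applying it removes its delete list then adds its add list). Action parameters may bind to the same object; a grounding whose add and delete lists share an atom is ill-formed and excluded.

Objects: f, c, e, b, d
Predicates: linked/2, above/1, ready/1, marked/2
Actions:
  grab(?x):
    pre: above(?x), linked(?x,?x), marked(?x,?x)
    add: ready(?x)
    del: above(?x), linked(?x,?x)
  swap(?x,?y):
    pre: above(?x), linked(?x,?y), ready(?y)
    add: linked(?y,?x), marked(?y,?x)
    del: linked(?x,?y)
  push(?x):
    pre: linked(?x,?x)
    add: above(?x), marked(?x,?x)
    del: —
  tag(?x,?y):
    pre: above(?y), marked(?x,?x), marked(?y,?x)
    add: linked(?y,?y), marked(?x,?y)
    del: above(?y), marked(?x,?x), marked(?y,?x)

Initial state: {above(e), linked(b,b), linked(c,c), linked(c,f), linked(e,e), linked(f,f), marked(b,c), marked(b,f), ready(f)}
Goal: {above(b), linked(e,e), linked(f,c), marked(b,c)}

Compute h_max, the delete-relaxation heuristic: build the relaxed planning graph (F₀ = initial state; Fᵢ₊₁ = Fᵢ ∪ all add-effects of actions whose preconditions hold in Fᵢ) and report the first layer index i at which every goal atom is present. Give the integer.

2

F0 = init (9 atoms)
F1 = F0 ∪ {above(b), above(c), above(f), marked(b,b), marked(c,c), marked(e,e), marked(f,f)}  (16 atoms)
F2 = F1 ∪ {linked(f,c), marked(c,b), marked(f,b), marked(f,c), ready(b), ready(c), ready(e)}  (23 atoms)
goal ⊆ F2  ⇒  h_max = 2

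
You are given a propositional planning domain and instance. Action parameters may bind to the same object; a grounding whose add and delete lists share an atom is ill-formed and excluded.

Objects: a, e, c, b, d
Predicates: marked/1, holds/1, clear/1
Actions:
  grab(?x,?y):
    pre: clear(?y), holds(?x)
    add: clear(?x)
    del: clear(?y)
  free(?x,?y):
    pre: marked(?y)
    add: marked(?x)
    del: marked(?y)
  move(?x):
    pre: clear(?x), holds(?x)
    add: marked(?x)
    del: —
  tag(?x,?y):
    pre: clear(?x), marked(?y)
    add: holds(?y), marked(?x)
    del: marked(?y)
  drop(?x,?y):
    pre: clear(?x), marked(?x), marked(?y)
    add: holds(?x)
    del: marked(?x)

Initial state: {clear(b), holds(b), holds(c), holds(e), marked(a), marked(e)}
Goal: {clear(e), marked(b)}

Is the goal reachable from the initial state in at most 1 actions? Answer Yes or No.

1. grab(e,b)  →  {clear(e), holds(b), holds(c), holds(e), marked(a), marked(e)}
2. free(b,a)  →  {clear(e), holds(b), holds(c), holds(e), marked(b), marked(e)}
optimal plan length = 2; 2 > 1

No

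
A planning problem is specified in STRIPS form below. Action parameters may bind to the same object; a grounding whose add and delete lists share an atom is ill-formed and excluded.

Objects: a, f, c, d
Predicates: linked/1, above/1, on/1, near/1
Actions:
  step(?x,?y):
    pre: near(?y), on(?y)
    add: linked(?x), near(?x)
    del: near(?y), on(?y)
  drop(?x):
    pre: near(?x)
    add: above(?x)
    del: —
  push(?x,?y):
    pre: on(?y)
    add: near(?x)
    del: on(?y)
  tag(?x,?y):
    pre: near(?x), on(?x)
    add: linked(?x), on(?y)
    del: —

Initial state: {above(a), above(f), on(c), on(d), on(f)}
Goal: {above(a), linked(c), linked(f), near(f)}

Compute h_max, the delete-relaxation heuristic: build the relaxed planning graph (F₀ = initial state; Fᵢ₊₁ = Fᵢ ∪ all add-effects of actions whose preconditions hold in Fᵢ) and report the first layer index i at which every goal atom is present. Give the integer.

F0 = init (5 atoms)
F1 = F0 ∪ {near(a), near(c), near(d), near(f)}  (9 atoms)
F2 = F1 ∪ {above(c), above(d), linked(a), linked(c), linked(d), linked(f), on(a)}  (16 atoms)
goal ⊆ F2  ⇒  h_max = 2

2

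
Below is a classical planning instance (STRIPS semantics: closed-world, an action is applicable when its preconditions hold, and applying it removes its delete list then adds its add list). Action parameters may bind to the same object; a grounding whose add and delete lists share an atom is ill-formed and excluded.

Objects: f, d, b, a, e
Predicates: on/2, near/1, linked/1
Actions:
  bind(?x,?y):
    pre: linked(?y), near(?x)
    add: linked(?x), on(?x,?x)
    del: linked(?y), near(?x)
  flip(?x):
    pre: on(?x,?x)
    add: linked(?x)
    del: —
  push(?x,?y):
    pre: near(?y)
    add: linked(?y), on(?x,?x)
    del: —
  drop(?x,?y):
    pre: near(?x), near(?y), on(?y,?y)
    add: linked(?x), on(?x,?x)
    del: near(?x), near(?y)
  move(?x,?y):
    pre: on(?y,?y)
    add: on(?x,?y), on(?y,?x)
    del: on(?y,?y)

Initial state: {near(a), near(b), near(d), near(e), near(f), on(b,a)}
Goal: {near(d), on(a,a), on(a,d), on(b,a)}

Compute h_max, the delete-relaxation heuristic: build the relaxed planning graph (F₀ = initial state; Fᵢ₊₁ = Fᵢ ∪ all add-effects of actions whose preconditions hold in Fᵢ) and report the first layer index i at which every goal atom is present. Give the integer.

F0 = init (6 atoms)
F1 = F0 ∪ {linked(a), linked(b), linked(d), linked(e), linked(f), on(a,a), on(b,b), on(d,d), on(e,e), on(f,f)}  (16 atoms)
F2 = F1 ∪ {on(a,b), on(a,d), on(a,e), on(a,f), on(b,d), on(b,e), on(b,f), on(d,a), on(d,b), on(d,e), on(d,f), on(e,a), on(e,b), on(e,d), on(e,f), on(f,a), on(f,b), on(f,d), on(f,e)}  (35 atoms)
goal ⊆ F2  ⇒  h_max = 2

2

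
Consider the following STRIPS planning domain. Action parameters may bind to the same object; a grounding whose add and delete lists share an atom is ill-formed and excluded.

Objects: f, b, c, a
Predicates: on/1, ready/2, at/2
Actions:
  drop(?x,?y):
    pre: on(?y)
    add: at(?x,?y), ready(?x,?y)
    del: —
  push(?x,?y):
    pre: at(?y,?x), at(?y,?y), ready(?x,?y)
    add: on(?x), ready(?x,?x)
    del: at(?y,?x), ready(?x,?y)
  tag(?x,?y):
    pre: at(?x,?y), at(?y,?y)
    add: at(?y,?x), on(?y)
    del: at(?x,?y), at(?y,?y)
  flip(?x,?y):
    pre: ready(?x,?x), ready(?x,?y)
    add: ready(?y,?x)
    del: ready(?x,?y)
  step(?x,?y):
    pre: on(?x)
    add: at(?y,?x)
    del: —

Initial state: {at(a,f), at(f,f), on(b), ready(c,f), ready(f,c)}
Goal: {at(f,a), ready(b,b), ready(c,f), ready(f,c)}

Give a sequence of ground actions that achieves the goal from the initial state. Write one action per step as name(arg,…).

drop(b,b); tag(a,f)

1. drop(b,b)  →  {at(a,f), at(b,b), at(f,f), on(b), ready(b,b), ready(c,f), ready(f,c)}
2. tag(a,f)  →  {at(b,b), at(f,a), on(b), on(f), ready(b,b), ready(c,f), ready(f,c)}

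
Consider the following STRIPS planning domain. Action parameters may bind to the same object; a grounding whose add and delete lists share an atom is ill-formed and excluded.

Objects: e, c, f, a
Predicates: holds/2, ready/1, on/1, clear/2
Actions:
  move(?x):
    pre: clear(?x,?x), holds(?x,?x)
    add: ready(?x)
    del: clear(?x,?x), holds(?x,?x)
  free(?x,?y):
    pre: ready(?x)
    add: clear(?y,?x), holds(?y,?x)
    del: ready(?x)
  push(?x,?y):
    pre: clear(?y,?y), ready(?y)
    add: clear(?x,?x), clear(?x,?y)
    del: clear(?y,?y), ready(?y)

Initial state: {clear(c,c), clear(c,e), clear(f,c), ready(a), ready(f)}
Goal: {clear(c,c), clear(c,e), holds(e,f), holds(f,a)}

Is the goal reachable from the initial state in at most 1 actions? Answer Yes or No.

1. free(f,e)  →  {clear(c,c), clear(c,e), clear(e,f), clear(f,c), holds(e,f), ready(a)}
2. free(a,f)  →  {clear(c,c), clear(c,e), clear(e,f), clear(f,a), clear(f,c), holds(e,f), holds(f,a)}
optimal plan length = 2; 2 > 1

No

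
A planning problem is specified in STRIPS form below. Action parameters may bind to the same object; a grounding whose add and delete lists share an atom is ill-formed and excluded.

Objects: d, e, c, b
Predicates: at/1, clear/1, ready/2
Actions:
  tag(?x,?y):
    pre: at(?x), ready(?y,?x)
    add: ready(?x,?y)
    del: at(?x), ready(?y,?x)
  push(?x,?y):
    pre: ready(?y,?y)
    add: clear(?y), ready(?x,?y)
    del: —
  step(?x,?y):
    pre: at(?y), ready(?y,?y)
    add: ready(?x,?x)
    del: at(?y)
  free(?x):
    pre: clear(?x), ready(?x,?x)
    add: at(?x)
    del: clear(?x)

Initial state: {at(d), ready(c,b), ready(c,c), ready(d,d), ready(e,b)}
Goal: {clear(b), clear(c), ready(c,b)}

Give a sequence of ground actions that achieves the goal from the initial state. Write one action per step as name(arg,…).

push(d,c); step(b,d); push(d,b)

1. push(d,c)  →  {at(d), clear(c), ready(c,b), ready(c,c), ready(d,c), ready(d,d), ready(e,b)}
2. step(b,d)  →  {clear(c), ready(b,b), ready(c,b), ready(c,c), ready(d,c), ready(d,d), ready(e,b)}
3. push(d,b)  →  {clear(b), clear(c), ready(b,b), ready(c,b), ready(c,c), ready(d,b), ready(d,c), ready(d,d), ready(e,b)}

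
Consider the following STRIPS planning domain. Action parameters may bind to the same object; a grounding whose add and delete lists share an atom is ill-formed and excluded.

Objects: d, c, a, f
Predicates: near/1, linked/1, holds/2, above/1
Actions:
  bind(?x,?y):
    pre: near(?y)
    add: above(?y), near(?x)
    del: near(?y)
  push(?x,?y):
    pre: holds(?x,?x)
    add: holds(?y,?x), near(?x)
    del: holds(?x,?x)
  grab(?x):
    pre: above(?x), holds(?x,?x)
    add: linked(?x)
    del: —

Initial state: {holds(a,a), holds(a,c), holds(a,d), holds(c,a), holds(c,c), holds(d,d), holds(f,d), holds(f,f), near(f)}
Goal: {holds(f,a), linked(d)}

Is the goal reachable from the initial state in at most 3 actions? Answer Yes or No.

No

1. bind(d,f)  →  {above(f), holds(a,a), holds(a,c), holds(a,d), holds(c,a), holds(c,c), holds(d,d), holds(f,d), holds(f,f), near(d)}
2. bind(c,d)  →  {above(d), above(f), holds(a,a), holds(a,c), holds(a,d), holds(c,a), holds(c,c), holds(d,d), holds(f,d), holds(f,f), near(c)}
3. push(a,f)  →  {above(d), above(f), holds(a,c), holds(a,d), holds(c,a), holds(c,c), holds(d,d), holds(f,a), holds(f,d), holds(f,f), near(a), near(c)}
4. grab(d)  →  {above(d), above(f), holds(a,c), holds(a,d), holds(c,a), holds(c,c), holds(d,d), holds(f,a), holds(f,d), holds(f,f), linked(d), near(a), near(c)}
optimal plan length = 4; 4 > 3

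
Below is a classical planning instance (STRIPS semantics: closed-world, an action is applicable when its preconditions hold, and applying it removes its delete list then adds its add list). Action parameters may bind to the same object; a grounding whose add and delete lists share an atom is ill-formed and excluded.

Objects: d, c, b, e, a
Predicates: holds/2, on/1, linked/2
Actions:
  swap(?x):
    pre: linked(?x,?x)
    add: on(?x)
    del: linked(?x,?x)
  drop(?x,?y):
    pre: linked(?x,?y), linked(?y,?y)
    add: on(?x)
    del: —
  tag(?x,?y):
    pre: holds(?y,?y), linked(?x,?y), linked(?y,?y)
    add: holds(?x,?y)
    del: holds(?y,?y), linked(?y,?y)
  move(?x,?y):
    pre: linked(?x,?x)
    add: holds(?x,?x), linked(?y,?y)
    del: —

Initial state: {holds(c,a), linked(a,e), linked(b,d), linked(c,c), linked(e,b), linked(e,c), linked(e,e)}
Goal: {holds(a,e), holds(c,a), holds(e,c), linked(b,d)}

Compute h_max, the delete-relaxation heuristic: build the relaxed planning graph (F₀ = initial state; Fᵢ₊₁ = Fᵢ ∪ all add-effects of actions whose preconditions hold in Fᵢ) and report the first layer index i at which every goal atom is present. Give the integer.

F0 = init (7 atoms)
F1 = F0 ∪ {holds(c,c), holds(e,e), linked(a,a), linked(b,b), linked(d,d), on(a), on(c), on(e)}  (15 atoms)
F2 = F1 ∪ {holds(a,a), holds(a,e), holds(b,b), holds(d,d), holds(e,c), on(b), on(d)}  (22 atoms)
goal ⊆ F2  ⇒  h_max = 2

2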